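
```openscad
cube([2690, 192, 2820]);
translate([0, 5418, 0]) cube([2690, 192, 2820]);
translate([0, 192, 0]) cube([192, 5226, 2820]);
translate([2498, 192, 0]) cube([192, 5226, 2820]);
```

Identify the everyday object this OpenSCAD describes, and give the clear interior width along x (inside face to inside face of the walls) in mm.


A house (or room) frame. The interior width is 2306 mm.

Four 2820 mm walls enclosing a rectangle with no floor or roof — a room or house frame. Outside width is 2690 mm and wall thickness is 192 mm, so the interior width is 2690 − 2 × 192 = 2306 mm.


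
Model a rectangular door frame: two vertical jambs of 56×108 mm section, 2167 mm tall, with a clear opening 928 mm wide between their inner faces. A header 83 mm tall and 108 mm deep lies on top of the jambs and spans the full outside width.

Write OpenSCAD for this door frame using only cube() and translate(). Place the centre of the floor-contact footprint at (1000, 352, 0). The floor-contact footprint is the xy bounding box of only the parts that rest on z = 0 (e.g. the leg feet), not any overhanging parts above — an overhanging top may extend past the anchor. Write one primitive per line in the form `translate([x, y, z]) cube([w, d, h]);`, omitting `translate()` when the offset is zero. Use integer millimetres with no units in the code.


translate([480, 298, 0]) cube([56, 108, 2167]);
translate([1464, 298, 0]) cube([56, 108, 2167]);
translate([480, 298, 2167]) cube([1040, 108, 83]);


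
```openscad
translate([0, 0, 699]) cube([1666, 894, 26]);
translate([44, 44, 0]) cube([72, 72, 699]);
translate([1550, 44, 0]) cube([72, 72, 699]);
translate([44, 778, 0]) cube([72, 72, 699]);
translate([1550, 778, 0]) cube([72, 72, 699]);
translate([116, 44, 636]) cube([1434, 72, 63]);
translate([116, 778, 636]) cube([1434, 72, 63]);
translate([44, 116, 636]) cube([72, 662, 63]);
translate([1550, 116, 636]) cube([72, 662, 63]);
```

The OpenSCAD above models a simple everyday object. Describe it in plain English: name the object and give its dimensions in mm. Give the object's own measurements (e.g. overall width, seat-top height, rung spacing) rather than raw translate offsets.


A rectangular dining table. The top is 1666×894×26 mm with its upper surface at z = 725 mm. It stands on four 72×72 mm square legs, each inset 44 mm from the nearest pair of top edges, running from the floor to the underside of the top. Four apron rails, 72 mm thick and 63 mm tall, run between adjacent legs with their top edges flush with the underside of the top and their outer faces flush with the legs' outer faces.


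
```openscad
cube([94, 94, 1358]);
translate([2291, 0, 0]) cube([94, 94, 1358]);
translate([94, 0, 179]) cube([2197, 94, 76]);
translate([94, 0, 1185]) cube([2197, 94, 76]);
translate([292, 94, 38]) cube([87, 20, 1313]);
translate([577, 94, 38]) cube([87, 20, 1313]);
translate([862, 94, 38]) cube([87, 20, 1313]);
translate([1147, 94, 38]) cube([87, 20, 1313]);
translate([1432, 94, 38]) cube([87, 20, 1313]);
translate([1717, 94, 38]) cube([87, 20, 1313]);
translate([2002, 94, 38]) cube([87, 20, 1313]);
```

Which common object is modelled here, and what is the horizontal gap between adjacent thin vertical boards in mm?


A fence section. The picket gap is 198 mm.

Two posts, two rails, 7 pickets — a fence section. Span 2197 mm holds 7 pickets of 87 mm with 8 equal gaps: ⌊(2197 − 7·87) / 8⌋ = 198 mm.


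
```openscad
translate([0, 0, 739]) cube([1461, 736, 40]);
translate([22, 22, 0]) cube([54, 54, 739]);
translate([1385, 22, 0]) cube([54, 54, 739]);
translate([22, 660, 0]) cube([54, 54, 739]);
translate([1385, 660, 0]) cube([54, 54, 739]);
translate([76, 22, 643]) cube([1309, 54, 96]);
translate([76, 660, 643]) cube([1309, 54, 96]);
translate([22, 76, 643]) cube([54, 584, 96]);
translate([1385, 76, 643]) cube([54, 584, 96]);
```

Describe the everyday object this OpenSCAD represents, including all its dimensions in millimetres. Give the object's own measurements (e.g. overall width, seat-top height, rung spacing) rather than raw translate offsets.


A table: top 1461 mm (x) × 736 mm (y), 40 mm thick, upper face at z = 779 mm, on four 54×54 mm square legs, each inset 22 mm from the nearest pair of top edges from z = 0 to the bottom of the top. Four apron rails, 54 mm thick and 96 mm tall, run between adjacent legs with their top edges flush with the underside of the top and their outer faces flush with the legs' outer faces.


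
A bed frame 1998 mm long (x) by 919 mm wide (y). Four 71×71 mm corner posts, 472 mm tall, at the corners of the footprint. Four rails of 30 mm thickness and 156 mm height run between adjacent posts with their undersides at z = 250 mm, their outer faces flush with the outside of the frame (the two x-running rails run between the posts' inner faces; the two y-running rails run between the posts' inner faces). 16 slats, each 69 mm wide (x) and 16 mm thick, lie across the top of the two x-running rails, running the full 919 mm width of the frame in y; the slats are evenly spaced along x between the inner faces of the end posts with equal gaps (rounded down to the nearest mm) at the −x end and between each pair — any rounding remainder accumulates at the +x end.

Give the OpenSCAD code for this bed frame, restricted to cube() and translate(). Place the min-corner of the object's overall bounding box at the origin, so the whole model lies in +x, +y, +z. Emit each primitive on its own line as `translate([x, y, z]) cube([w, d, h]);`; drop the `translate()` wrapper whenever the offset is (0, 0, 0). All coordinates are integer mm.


// slat z = rail_z + rail_h = 250 + 156 = 406
// slat gap = ⌊(1856 − 16·69) / 17⌋ = 44
cube([71, 71, 472]);
translate([0, 848, 0]) cube([71, 71, 472]);
translate([1927, 0, 0]) cube([71, 71, 472]);
translate([1927, 848, 0]) cube([71, 71, 472]);
translate([71, 0, 250]) cube([1856, 30, 156]);
translate([71, 889, 250]) cube([1856, 30, 156]);
translate([0, 71, 250]) cube([30, 777, 156]);
translate([1968, 71, 250]) cube([30, 777, 156]);
translate([115, 0, 406]) cube([69, 919, 16]);
translate([228, 0, 406]) cube([69, 919, 16]);
translate([341, 0, 406]) cube([69, 919, 16]);
translate([454, 0, 406]) cube([69, 919, 16]);
translate([567, 0, 406]) cube([69, 919, 16]);
translate([680, 0, 406]) cube([69, 919, 16]);
translate([793, 0, 406]) cube([69, 919, 16]);
translate([906, 0, 406]) cube([69, 919, 16]);
translate([1019, 0, 406]) cube([69, 919, 16]);
translate([1132, 0, 406]) cube([69, 919, 16]);
translate([1245, 0, 406]) cube([69, 919, 16]);
translate([1358, 0, 406]) cube([69, 919, 16]);
translate([1471, 0, 406]) cube([69, 919, 16]);
translate([1584, 0, 406]) cube([69, 919, 16]);
translate([1697, 0, 406]) cube([69, 919, 16]);
translate([1810, 0, 406]) cube([69, 919, 16]);


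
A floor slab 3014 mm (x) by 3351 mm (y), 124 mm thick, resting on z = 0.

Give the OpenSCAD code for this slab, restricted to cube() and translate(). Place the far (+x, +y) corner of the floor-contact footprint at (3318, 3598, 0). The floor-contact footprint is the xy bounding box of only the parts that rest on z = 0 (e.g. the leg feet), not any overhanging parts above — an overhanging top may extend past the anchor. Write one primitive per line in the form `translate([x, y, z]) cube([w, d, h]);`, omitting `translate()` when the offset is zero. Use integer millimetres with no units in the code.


translate([304, 247, 0]) cube([3014, 3351, 124]);


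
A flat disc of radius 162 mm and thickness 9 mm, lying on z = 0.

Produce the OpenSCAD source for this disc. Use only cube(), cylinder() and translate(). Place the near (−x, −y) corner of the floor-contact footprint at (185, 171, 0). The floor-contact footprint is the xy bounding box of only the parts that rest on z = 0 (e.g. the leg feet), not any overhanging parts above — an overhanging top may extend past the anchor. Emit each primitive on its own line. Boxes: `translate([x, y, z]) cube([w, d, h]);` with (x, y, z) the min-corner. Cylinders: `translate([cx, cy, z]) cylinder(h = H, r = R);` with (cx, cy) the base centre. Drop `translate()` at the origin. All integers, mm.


translate([347, 333, 0]) cylinder(h = 9, r = 162);


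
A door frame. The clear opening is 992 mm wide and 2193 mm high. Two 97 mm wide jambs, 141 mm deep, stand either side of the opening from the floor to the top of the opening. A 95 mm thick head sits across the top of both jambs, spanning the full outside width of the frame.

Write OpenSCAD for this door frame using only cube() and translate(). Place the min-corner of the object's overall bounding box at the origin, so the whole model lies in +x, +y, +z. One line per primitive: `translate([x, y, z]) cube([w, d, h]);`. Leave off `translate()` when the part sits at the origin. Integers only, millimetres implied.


cube([97, 141, 2193]);
translate([1089, 0, 0]) cube([97, 141, 2193]);
translate([0, 0, 2193]) cube([1186, 141, 95]);


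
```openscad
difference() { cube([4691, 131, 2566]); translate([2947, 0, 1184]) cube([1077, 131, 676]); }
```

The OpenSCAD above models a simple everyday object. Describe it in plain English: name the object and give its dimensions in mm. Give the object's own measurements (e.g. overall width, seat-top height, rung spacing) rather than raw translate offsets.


A wall 4691 mm long (x), 131 mm thick (y), 2566 mm tall, with a rectangular window opening cut through it. The opening is 1077 mm wide and 676 mm tall; its sill is at z = 1184 mm and its near (−x) edge is 2947 mm from the wall's −x end. The opening passes through the full wall thickness.


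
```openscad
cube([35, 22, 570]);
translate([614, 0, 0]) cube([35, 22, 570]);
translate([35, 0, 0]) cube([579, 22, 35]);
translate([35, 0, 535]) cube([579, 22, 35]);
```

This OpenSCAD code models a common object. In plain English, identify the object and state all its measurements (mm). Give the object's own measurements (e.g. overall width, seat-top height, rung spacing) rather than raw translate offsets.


A rectangular picture frame lying in the x–z plane (depth along y). The opening is 579 mm wide (x) by 500 mm tall (z), surrounded by a border 35 mm wide on all four sides. The frame is 22 mm deep and is made of two full-height vertical stiles with two horizontal rails fitted between them.


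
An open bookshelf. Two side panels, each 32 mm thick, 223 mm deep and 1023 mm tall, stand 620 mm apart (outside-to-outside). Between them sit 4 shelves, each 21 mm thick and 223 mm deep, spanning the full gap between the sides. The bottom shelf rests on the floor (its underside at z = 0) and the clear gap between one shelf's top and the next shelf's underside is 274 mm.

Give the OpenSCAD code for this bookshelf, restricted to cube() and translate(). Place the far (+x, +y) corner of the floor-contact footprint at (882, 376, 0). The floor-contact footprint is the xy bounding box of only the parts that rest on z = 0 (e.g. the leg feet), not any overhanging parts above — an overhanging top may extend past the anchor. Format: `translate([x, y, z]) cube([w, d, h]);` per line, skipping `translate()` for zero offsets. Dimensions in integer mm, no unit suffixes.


translate([262, 153, 0]) cube([32, 223, 1023]);
translate([850, 153, 0]) cube([32, 223, 1023]);
translate([294, 153, 0]) cube([556, 223, 21]);
translate([294, 153, 295]) cube([556, 223, 21]);
translate([294, 153, 590]) cube([556, 223, 21]);
translate([294, 153, 885]) cube([556, 223, 21]);


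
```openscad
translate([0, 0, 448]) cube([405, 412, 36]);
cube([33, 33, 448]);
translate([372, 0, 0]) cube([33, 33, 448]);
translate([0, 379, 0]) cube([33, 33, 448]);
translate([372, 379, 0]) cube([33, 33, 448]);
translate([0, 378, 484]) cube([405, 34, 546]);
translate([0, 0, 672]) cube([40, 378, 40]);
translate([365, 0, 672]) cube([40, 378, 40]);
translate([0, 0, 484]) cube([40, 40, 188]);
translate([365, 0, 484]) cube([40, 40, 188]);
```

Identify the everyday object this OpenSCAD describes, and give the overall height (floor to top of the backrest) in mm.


A chair. The overall height is 1030 mm.

A slab on four corner posts with a tall panel at the back — a chair. The seat slab sits at z = 448 with thickness 36, and the 546 mm backrest starts at the seat top, so the overall height is 448 + 36 + 546 = 1030 mm.


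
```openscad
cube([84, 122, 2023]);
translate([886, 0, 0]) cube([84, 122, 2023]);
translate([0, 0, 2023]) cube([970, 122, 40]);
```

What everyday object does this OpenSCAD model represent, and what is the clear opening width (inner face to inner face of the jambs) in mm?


A door frame. The clear opening width is 802 mm.

Two 2023 mm tall posts with a header on top — a door frame. The left jamb is 84 mm wide at x = 0; the right jamb starts at x = 886. The clear opening is 886 − 84 = 802 mm.


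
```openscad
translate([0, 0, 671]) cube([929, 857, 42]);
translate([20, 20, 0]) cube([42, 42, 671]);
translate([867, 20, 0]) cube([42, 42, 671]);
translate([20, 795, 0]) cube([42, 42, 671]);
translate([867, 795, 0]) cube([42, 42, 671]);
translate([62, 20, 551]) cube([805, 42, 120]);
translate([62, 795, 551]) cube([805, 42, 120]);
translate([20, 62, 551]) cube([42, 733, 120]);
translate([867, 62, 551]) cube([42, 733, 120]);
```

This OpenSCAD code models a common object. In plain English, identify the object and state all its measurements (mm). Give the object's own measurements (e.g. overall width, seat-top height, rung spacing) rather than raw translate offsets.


A rectangular dining table. The top is 929×857×42 mm with its upper surface at z = 713 mm. It stands on four 42×42 mm square legs, each inset 20 mm from the nearest pair of top edges, running from the floor to the underside of the top. Four apron rails, 42 mm thick and 120 mm tall, run between adjacent legs with their top edges flush with the underside of the top and their outer faces flush with the legs' outer faces.


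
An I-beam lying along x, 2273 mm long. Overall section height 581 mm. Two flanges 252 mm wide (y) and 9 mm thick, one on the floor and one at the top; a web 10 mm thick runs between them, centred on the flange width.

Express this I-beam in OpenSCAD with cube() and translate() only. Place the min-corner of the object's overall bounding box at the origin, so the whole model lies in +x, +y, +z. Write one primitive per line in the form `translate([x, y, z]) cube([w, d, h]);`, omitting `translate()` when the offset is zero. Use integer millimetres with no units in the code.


cube([2273, 252, 9]);
translate([0, 121, 9]) cube([2273, 10, 563]);
translate([0, 0, 572]) cube([2273, 252, 9]);


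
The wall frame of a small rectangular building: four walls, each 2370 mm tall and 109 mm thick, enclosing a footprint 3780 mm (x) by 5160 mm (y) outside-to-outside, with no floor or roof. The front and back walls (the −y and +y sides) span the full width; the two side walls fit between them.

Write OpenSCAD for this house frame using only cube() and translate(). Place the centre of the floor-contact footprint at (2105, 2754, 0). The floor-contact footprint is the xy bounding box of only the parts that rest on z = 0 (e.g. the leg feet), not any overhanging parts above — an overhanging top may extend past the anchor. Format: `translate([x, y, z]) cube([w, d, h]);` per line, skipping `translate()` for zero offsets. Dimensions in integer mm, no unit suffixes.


translate([215, 174, 0]) cube([3780, 109, 2370]);
translate([215, 5225, 0]) cube([3780, 109, 2370]);
translate([215, 283, 0]) cube([109, 4942, 2370]);
translate([3886, 283, 0]) cube([109, 4942, 2370]);


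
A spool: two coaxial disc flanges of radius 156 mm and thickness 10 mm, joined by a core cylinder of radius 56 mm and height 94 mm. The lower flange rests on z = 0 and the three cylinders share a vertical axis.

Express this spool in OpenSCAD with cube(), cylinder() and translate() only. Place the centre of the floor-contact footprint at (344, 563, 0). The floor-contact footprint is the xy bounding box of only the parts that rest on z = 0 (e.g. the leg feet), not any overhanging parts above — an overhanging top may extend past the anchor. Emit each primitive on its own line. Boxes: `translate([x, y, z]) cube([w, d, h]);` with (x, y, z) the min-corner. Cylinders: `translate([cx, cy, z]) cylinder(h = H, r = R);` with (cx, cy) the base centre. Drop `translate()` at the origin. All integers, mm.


translate([344, 563, 0]) cylinder(h = 10, r = 156);
translate([344, 563, 10]) cylinder(h = 94, r = 56);
translate([344, 563, 104]) cylinder(h = 10, r = 156);


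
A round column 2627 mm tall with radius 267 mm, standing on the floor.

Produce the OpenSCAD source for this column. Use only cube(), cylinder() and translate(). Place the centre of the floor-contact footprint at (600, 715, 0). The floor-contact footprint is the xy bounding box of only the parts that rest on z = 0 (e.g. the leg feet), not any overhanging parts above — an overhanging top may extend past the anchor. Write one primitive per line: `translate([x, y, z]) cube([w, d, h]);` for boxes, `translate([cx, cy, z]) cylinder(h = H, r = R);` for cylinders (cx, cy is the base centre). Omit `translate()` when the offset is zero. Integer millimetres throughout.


translate([600, 715, 0]) cylinder(h = 2627, r = 267);


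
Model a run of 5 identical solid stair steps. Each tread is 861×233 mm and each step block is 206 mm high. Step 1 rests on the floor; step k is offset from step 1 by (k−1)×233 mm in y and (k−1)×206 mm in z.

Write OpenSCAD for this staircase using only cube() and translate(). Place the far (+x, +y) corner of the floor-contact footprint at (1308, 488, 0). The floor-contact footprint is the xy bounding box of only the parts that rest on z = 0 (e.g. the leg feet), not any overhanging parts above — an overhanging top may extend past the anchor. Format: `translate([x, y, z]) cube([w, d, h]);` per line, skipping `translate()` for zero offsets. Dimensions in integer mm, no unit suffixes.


translate([447, 255, 0]) cube([861, 233, 206]);
translate([447, 488, 206]) cube([861, 233, 206]);
translate([447, 721, 412]) cube([861, 233, 206]);
translate([447, 954, 618]) cube([861, 233, 206]);
translate([447, 1187, 824]) cube([861, 233, 206]);


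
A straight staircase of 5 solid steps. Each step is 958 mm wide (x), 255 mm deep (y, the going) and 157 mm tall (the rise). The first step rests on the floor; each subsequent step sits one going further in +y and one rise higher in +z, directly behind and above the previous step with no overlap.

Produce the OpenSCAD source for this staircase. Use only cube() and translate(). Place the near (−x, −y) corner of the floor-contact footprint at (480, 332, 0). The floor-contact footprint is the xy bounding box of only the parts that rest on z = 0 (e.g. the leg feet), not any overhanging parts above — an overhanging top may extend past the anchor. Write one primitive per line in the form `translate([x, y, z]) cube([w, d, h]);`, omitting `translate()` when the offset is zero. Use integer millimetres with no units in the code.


translate([480, 332, 0]) cube([958, 255, 157]);
translate([480, 587, 157]) cube([958, 255, 157]);
translate([480, 842, 314]) cube([958, 255, 157]);
translate([480, 1097, 471]) cube([958, 255, 157]);
translate([480, 1352, 628]) cube([958, 255, 157]);


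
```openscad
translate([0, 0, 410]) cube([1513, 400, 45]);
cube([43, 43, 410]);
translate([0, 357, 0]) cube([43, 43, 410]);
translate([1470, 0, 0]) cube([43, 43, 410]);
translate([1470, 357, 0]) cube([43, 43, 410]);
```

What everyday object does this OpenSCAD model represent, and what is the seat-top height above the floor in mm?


A bench. The seat-top height is 455 mm.

A long slab on four corner posts — a bench. The slab sits at z = 410 with thickness 45, so the top is 410 + 45 = 455 mm.


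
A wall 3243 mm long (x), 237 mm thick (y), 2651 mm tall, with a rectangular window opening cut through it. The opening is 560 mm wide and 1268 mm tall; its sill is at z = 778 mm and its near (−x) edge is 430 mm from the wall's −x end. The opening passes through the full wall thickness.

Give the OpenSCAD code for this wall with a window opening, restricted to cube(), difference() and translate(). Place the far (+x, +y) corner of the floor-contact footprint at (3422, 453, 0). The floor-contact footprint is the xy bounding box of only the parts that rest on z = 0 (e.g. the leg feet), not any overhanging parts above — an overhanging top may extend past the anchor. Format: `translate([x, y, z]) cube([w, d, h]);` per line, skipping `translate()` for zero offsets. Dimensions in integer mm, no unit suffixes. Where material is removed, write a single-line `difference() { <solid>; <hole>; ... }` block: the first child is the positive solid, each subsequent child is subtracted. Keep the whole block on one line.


difference() { translate([179, 216, 0]) cube([3243, 237, 2651]); translate([609, 216, 778]) cube([560, 237, 1268]); }


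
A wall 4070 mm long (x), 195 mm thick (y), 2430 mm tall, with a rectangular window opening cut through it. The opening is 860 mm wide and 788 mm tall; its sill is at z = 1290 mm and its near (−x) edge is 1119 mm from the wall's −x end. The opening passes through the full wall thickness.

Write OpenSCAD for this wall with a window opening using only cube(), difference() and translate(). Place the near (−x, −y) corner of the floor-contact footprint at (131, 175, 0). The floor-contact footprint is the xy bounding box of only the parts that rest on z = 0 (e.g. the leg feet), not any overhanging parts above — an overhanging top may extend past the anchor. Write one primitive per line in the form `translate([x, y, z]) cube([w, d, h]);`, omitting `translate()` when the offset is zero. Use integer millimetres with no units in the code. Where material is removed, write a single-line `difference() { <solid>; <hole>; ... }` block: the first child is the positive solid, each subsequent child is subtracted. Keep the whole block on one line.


difference() { translate([131, 175, 0]) cube([4070, 195, 2430]); translate([1250, 175, 1290]) cube([860, 195, 788]); }


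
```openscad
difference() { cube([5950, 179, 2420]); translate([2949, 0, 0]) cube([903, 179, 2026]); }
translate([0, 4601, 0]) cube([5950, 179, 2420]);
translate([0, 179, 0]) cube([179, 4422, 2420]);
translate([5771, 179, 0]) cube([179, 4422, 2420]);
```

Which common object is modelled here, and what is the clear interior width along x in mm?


A single room. The interior width is 5592 mm.

Four walls enclosing a rectangle with a door in the front wall — a room. Outside width 5950 minus two 179 mm walls gives 5592 mm.


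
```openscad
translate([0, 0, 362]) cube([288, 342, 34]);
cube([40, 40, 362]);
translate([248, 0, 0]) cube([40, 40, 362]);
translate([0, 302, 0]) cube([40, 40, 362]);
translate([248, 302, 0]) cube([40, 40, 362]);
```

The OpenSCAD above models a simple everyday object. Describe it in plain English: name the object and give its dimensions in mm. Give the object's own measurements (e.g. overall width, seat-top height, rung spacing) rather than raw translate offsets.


A simple wooden stool: a rectangular seat 288 mm (x) by 342 mm (y), 34 mm thick, top face at z = 396 mm, on four square legs, each 40×40 mm in cross-section. The legs rest on z = 0, each flush with a corner of the seat.


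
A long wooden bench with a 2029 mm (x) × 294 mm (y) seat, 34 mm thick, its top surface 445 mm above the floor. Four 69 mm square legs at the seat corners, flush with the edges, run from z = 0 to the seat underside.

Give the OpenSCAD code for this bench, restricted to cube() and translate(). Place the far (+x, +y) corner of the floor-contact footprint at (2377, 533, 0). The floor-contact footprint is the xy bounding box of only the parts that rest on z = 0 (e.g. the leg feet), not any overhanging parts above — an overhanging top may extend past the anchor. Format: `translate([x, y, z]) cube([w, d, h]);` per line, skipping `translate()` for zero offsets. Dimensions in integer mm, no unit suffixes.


// leg_h = 445 − 34 = 411
translate([348, 239, 411]) cube([2029, 294, 34]);
translate([348, 239, 0]) cube([69, 69, 411]);
translate([348, 464, 0]) cube([69, 69, 411]);
translate([2308, 239, 0]) cube([69, 69, 411]);
translate([2308, 464, 0]) cube([69, 69, 411]);


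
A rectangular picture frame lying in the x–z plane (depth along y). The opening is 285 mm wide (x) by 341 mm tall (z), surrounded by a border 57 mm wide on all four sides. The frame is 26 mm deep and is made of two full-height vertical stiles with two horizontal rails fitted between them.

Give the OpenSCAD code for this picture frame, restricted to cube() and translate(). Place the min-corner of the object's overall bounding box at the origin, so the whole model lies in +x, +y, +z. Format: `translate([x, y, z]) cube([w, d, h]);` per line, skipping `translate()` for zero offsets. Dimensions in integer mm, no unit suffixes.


cube([57, 26, 455]);
translate([342, 0, 0]) cube([57, 26, 455]);
translate([57, 0, 0]) cube([285, 26, 57]);
translate([57, 0, 398]) cube([285, 26, 57]);


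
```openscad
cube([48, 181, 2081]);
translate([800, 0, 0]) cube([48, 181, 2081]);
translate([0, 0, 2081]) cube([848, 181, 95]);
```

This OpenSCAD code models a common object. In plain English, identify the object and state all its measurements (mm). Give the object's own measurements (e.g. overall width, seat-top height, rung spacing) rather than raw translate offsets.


A door frame. The clear opening is 752 mm wide and 2081 mm high. Two 48 mm wide jambs, 181 mm deep, stand either side of the opening from the floor to the top of the opening. A 95 mm thick head sits across the top of both jambs, spanning the full outside width of the frame.


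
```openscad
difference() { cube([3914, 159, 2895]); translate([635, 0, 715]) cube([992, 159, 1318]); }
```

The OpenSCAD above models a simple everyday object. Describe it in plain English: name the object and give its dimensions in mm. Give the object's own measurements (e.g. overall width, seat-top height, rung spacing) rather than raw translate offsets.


A wall 3914 mm long (x), 159 mm thick (y), 2895 mm tall, with a rectangular window opening cut through it. The opening is 992 mm wide and 1318 mm tall; its sill is at z = 715 mm and its near (−x) edge is 635 mm from the wall's −x end. The opening passes through the full wall thickness.


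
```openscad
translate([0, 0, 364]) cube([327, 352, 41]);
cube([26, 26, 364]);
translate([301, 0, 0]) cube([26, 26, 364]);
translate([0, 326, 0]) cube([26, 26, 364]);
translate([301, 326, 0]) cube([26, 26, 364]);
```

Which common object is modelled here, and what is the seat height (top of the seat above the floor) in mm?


A stool. The seat height is 405 mm.

A 327×352×41 slab at z = 364 on four corner posts — a stool. The seat top is 364 + 41 = 405 mm.


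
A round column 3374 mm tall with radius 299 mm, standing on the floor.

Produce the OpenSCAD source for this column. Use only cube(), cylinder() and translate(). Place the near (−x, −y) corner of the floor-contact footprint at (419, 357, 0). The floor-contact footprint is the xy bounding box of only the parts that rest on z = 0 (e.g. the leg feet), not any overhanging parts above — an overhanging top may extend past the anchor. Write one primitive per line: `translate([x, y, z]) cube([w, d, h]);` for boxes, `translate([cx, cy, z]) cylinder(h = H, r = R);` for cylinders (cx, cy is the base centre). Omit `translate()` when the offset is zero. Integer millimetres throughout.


translate([718, 656, 0]) cylinder(h = 3374, r = 299);


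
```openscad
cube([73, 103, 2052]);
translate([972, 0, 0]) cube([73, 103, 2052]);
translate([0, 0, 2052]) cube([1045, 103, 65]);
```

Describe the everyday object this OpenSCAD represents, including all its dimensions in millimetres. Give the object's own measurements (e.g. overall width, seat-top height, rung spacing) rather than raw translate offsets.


A door frame. The clear opening is 899 mm wide and 2052 mm high. Two 73 mm wide jambs, 103 mm deep, stand either side of the opening from the floor to the top of the opening. A 65 mm thick head sits across the top of both jambs, spanning the full outside width of the frame.


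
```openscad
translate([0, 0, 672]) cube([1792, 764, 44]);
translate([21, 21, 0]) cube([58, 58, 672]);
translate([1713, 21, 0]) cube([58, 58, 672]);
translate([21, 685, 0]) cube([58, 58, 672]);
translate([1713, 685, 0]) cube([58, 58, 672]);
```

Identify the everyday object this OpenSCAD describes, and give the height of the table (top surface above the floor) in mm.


A table. The table height is 716 mm.

A 1792×764×44 slab sits at z = 672 on four 58 mm square posts — a table. The top surface is at 672 + 44 = 716 mm.


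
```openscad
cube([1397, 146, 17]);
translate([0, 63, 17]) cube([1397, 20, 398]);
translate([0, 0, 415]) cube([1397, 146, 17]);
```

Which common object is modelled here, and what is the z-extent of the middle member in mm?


An I-beam. The web height is 398 mm.

Two wide flanges with a thin centred web — an I-beam. Overall 432 mm minus two 17 mm flanges gives a web of 432 − 2·17 = 398 mm.


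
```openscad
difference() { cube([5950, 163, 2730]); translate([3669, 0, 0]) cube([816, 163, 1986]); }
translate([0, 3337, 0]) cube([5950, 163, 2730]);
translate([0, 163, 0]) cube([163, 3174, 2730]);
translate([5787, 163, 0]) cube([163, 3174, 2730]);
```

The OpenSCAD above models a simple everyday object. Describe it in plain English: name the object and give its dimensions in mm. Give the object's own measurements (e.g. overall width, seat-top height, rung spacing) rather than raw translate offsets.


A single room: four walls, each 2730 mm tall and 163 mm thick, enclosing an outside footprint 5950×3500 mm (x × y), no floor or roof. The front and back walls (−y and +y sides) run the full x-width; the side walls fit between their inner faces. A door opening 816 mm wide and 1986 mm tall is cut through the front wall from the floor up, its −x edge 3669 mm from the wall's −x end.


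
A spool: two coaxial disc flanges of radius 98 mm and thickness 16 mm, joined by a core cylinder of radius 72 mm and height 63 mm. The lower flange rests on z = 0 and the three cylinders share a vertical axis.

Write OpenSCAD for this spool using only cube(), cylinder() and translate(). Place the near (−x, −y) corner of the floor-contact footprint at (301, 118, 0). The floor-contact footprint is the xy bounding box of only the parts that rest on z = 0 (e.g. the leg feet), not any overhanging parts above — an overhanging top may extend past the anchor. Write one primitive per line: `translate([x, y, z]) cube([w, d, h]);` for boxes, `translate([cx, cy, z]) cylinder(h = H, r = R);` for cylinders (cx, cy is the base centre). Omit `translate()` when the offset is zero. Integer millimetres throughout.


translate([399, 216, 0]) cylinder(h = 16, r = 98);
translate([399, 216, 16]) cylinder(h = 63, r = 72);
translate([399, 216, 79]) cylinder(h = 16, r = 98);


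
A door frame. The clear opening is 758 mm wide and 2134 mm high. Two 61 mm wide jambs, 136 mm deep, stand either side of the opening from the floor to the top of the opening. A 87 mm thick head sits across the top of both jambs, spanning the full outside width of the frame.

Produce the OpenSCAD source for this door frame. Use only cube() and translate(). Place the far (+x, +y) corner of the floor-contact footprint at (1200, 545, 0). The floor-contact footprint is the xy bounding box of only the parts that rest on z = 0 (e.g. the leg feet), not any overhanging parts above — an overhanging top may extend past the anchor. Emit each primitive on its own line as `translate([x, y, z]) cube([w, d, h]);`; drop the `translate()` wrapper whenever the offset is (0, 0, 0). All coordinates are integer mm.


translate([320, 409, 0]) cube([61, 136, 2134]);
translate([1139, 409, 0]) cube([61, 136, 2134]);
translate([320, 409, 2134]) cube([880, 136, 87]);


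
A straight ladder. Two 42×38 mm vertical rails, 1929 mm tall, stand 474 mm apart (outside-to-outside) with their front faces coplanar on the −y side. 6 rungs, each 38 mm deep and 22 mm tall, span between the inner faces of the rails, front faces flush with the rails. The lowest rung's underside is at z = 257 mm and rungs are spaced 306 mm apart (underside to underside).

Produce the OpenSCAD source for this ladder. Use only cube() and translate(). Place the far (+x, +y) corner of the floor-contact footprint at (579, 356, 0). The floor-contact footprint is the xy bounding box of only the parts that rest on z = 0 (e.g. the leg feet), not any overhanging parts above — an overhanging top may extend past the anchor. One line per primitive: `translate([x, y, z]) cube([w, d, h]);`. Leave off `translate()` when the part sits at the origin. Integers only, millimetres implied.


// rung span = 474 - 2*42 = 390
// rung[k] z = 257 + k*306
translate([105, 318, 0]) cube([42, 38, 1929]);
translate([537, 318, 0]) cube([42, 38, 1929]);
translate([147, 318, 257]) cube([390, 38, 22]);
translate([147, 318, 563]) cube([390, 38, 22]);
translate([147, 318, 869]) cube([390, 38, 22]);
translate([147, 318, 1175]) cube([390, 38, 22]);
translate([147, 318, 1481]) cube([390, 38, 22]);
translate([147, 318, 1787]) cube([390, 38, 22]);


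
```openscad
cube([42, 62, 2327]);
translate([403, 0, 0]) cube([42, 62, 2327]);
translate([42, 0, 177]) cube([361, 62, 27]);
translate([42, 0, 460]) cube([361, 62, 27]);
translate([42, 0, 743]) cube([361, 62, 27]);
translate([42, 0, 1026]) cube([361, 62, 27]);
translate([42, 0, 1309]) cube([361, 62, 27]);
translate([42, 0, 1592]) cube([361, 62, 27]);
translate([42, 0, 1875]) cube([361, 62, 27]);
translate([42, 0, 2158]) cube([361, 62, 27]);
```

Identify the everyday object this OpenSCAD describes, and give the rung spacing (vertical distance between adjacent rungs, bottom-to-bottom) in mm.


A ladder. The rung spacing is 283 mm.

Two tall 42×62 posts with 8 short bars between them — a ladder. Adjacent rungs sit at z = 177 and z = 460, so the spacing is 460 − 177 = 283 mm.


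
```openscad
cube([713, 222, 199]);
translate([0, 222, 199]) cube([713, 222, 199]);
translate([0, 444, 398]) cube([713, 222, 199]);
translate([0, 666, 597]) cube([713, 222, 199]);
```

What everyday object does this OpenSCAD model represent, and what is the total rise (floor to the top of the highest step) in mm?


A staircase. The total rise is 796 mm.

4 identical blocks, each offset up and back from the previous — a staircase. Each step is 199 mm tall and there are 4 of them, so the total rise is 4 × 199 = 796 mm.


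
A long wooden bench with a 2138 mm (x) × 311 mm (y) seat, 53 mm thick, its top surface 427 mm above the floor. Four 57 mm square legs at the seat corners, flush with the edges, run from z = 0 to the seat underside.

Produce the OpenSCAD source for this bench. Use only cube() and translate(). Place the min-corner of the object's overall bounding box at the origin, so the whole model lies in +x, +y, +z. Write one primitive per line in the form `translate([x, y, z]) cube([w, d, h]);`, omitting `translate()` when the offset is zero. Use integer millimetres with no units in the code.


translate([0, 0, 374]) cube([2138, 311, 53]);
cube([57, 57, 374]);
translate([0, 254, 0]) cube([57, 57, 374]);
translate([2081, 0, 0]) cube([57, 57, 374]);
translate([2081, 254, 0]) cube([57, 57, 374]);


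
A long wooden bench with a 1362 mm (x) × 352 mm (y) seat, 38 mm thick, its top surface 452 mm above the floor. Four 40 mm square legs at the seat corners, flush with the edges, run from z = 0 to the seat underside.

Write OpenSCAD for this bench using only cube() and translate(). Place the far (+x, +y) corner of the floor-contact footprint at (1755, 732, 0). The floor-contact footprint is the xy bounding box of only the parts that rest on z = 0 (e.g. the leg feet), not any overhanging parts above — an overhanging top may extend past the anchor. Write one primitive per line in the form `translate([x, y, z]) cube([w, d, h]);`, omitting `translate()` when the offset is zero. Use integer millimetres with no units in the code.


translate([393, 380, 414]) cube([1362, 352, 38]);
translate([393, 380, 0]) cube([40, 40, 414]);
translate([393, 692, 0]) cube([40, 40, 414]);
translate([1715, 380, 0]) cube([40, 40, 414]);
translate([1715, 692, 0]) cube([40, 40, 414]);


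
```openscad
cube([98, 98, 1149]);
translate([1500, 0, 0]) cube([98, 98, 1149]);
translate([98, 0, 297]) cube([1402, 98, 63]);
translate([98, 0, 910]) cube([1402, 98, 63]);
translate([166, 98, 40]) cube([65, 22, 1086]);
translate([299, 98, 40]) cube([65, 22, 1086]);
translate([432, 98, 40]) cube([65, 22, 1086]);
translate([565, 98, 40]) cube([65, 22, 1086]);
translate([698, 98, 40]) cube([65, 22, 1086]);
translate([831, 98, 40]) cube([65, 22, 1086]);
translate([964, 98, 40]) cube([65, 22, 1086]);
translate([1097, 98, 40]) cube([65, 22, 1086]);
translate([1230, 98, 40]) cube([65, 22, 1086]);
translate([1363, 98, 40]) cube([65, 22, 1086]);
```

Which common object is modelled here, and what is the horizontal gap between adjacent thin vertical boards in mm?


A fence section. The picket gap is 68 mm.

Two posts, two rails, 10 pickets — a fence section. Span 1402 mm holds 10 pickets of 65 mm with 11 equal gaps: ⌊(1402 − 10·65) / 11⌋ = 68 mm.


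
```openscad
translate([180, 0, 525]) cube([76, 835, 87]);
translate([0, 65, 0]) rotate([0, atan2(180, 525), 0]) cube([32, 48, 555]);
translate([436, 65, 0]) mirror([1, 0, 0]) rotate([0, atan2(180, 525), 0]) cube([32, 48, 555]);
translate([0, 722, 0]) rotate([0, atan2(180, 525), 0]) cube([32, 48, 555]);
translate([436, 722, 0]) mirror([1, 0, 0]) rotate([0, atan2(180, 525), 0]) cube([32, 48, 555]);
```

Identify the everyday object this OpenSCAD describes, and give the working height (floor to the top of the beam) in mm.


A sawhorse. The overall height is 612 mm.

A beam across two mirrored pairs of raked legs — a sawhorse. The beam's underside is at z = 525 (matching the legs' vertical rise in atan2(180, 525)) and the beam is 87 mm tall, so its top is at 525 + 87 = 612 mm. The raked legs top out at the beam's underside, so that is the highest point.


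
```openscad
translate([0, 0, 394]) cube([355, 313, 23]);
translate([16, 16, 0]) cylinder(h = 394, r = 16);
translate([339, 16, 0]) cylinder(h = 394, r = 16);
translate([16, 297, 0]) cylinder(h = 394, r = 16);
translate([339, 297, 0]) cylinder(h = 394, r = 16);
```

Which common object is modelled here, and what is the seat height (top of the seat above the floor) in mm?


A stool. The seat height is 417 mm.

A 355×313×23 slab at z = 394 on four corner cylinders — a stool. The seat top is 394 + 23 = 417 mm.


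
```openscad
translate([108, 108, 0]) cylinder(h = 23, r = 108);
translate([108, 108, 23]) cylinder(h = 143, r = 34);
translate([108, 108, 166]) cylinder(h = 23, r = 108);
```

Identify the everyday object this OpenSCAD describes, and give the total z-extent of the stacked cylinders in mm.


A spool. The overall height is 189 mm.

Three coaxial cylinders, large–small–large — a spool. Two 23 mm flanges and a 143 mm core give 23 + 143 + 23 = 189 mm.


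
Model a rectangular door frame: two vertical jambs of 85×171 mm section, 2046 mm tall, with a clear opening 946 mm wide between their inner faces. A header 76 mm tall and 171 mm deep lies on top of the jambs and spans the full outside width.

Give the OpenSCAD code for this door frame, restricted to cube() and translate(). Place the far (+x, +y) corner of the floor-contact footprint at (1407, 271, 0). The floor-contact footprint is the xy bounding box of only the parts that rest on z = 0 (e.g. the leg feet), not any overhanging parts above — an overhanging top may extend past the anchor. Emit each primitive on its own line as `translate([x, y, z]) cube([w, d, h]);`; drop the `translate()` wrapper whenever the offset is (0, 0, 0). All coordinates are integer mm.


translate([291, 100, 0]) cube([85, 171, 2046]);
translate([1322, 100, 0]) cube([85, 171, 2046]);
translate([291, 100, 2046]) cube([1116, 171, 76]);


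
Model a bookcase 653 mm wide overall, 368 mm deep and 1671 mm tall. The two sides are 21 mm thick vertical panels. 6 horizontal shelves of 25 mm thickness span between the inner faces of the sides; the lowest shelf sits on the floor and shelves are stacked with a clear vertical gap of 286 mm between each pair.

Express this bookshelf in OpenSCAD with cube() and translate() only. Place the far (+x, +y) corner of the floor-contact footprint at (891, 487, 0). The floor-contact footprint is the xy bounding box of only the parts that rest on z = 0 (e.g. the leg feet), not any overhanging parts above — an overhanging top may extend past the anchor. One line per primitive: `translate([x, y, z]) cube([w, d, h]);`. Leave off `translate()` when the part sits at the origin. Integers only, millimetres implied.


translate([238, 119, 0]) cube([21, 368, 1671]);
translate([870, 119, 0]) cube([21, 368, 1671]);
translate([259, 119, 0]) cube([611, 368, 25]);
translate([259, 119, 311]) cube([611, 368, 25]);
translate([259, 119, 622]) cube([611, 368, 25]);
translate([259, 119, 933]) cube([611, 368, 25]);
translate([259, 119, 1244]) cube([611, 368, 25]);
translate([259, 119, 1555]) cube([611, 368, 25]);
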